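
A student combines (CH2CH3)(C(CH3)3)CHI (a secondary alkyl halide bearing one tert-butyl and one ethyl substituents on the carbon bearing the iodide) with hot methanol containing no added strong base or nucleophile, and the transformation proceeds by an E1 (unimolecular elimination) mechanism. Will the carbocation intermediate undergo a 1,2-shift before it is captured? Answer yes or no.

The first-formed carbocation is secondary.
The adjacent tert-butyl carbon has no hydrogen but bears methyl groups; migration of one methyl with its bonding pair (a 1,2-methyl shift) places the charge on a tertiary centre.
Tertiary is more stable than secondary, so the shift occurs.

yes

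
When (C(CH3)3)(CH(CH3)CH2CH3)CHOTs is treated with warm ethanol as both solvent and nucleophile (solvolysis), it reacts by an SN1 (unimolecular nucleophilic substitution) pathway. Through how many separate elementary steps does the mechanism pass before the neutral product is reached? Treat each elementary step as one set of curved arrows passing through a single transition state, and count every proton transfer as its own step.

4

Step 1: Rate-determining heterolysis of the C–O bond gives TsO⁻ and a secondary carbocation.
Step 2: Carbocation rearrangement: a 1,2-hydride shift from the adjacent sec-butyl carbon converts the initially-formed secondary cation into the more stable tertiary cation.
Step 3: A lone pair on the oxygen of CH3CH2OH attacks the carbocation, forming a new C–O σ-bond and an oxonium ion.
Step 4: Deprotonation of the oxonium oxygen by solvent ethanol yields the neutral ether.
Total: 4 elementary steps.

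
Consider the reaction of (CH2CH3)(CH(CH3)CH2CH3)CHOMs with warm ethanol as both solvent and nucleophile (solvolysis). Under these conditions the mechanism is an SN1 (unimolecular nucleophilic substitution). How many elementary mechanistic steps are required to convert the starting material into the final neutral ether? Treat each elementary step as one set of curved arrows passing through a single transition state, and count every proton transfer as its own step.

Step 1: The C–O bond breaks with both electrons going to the mesylate; MsO⁻ leaves and a secondary carbocation remains.
Step 2: A 1,2-hydride shift from the adjacent sec-butyl carbon moves the positive charge from the secondary centre to an adjacent carbon, generating a more stable tertiary carbocation.
Step 3: Nucleophilic capture: the oxygen of CH3CH2OH bonds to the cationic carbon, producing an oxonium-ion intermediate.
Step 4: Proton transfer from the O–H of the oxonium ion to a solvent molecule delivers the neutral ether.
Total: 4 elementary steps.

4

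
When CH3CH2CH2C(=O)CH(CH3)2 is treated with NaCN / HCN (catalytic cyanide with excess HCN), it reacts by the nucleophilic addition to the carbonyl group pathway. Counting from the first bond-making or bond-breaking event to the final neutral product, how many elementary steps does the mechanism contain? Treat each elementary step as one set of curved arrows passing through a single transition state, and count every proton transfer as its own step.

2

Step 1: CN⁻ attacks the sp² carbonyl carbon; the C=O π bond breaks and the electrons end up as a lone pair on the alkoxide oxygen of the tetrahedral intermediate.
Step 2: The alkoxide is protonated in situ by undissociated HCN, yielding a cyanohydrin; the CN⁻ so formed carries on the cycle.
Total: 2 elementary steps.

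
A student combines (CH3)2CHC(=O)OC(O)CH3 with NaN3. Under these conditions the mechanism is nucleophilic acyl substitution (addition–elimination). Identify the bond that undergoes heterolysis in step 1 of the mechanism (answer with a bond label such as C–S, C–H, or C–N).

Step 1: Nucleophilic addition of N3⁻ to the acyl carbon breaks the π(C=O) bond and yields a tetrahedral, anionic intermediate.
The bond broken in this step is the π(C=O) bond.

π(C=O)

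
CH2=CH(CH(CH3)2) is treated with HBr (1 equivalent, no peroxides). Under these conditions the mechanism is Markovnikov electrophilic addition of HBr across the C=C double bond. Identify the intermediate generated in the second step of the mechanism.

tertiary carbocation

Step 1: The π electrons of the C=C bond attack a proton of HBr; Markovnikov addition places the new C–H on the less-substituted alkene carbon, so the positive charge ends up on the more-substituted carbon — a secondary carbocation. The H–Br bond breaks heterolytically, releasing Br⁻.
Step 2: Carbocation rearrangement: a 1,2-hydride shift from the adjacent isopropyl carbon converts the initially-formed secondary cation into the more stable tertiary cation.
After step 2 the species present is a tertiary carbocation.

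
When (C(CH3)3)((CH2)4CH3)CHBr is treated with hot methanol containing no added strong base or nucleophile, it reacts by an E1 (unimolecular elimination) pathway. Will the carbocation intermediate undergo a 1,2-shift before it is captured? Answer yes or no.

The first-formed carbocation is secondary.
The adjacent tert-butyl carbon has no hydrogen but bears methyl groups; migration of one methyl with its bonding pair (a 1,2-methyl shift) places the charge on a tertiary centre.
Tertiary is more stable than secondary, so the shift occurs.

yes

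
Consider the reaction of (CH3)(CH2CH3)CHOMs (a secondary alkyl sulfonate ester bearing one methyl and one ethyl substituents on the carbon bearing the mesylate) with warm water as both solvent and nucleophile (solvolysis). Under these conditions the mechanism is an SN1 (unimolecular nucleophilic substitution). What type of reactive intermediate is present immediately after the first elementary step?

Step 1: Rate-determining heterolysis of the C–O bond gives MsO⁻ and a secondary carbocation.
After step 1 the species present is a secondary carbocation.

secondary carbocation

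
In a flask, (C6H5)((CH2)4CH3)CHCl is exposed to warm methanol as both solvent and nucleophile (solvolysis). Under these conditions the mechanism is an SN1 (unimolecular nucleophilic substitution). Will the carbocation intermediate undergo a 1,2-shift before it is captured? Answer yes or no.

The first-formed carbocation is secondary.
No single 1,2-shift to an adjacent carbon would produce a more-substituted cation than the one already present, so no rearrangement occurs.

no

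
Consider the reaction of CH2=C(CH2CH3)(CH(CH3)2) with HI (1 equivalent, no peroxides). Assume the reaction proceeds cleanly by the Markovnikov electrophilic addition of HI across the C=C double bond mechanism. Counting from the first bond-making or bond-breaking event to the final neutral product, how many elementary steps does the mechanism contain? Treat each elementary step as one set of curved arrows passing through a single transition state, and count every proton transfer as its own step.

Step 1: The π electrons of the C=C bond attack a proton of HI; Markovnikov addition places the new C–H on the less-substituted alkene carbon, so the positive charge ends up on the more-substituted carbon — a tertiary carbocation. The H–I bond breaks heterolytically, releasing I⁻.
(No 1,2-shift: no single shift to an adjacent carbon would give a more stable cation.)
Step 2: I⁻ captures the cation: a lone pair on I⁻ fills the empty p orbital, producing the alkyl halide product.
Total: 2 elementary steps.

2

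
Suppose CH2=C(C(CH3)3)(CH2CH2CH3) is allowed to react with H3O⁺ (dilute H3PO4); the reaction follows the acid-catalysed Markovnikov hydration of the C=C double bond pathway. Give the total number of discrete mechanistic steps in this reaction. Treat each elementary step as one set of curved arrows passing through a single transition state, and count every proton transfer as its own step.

3

Step 1: The π electrons of the C=C bond attack a proton of H3O⁺; Markovnikov addition places the new C–H on the less-substituted alkene carbon, so the positive charge ends up on the more-substituted carbon — a tertiary carbocation. H2O is released.
(No 1,2-shift: no single shift to an adjacent carbon would give a more stable cation.)
Step 2: Water acts as the nucleophile: an oxygen lone pair bonds to the cationic carbon, giving an oxonium-ion intermediate.
Step 3: Proton transfer from the O–H of the oxonium ion to H2O completes the catalytic cycle and yields the alcohol.
Total: 3 elementary steps.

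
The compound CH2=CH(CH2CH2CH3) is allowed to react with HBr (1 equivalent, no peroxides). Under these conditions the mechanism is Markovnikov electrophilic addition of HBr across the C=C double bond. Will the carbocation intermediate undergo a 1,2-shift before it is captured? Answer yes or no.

no

The first-formed carbocation is secondary.
No single 1,2-shift to an adjacent carbon would produce a more-substituted cation than the one already present, so no rearrangement occurs.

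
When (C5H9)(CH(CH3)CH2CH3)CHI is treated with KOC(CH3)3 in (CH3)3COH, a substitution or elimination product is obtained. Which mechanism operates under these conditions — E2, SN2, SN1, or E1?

E2

Conditions: a strong/bulky base with a secondary substrate bearing a β-hydrogen.
These conditions are the textbook signature of the E2 pathway.
A strong (often hindered) base removes a β-H in concert with loss of the leaving group — bimolecular elimination.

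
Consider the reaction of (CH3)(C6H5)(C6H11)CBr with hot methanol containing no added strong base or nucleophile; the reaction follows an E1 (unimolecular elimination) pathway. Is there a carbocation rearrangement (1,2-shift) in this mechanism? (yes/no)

The first-formed carbocation is tertiary.
No single 1,2-shift to an adjacent carbon would produce a more-substituted cation than the one already present, so no rearrangement occurs.

no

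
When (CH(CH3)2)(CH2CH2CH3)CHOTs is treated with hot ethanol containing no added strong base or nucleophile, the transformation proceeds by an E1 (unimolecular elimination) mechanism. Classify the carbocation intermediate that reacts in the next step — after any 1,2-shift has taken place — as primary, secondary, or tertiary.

Step 1: Ionisation: the C–O σ-bond cleaves heterolytically; both bonding electrons depart with TsO⁻, leaving a secondary carbocation at the α-carbon.
Step 2: Carbocation rearrangement: a 1,2-hydride shift from the adjacent isopropyl carbon converts the initially-formed secondary cation into the more stable tertiary cation.
The cation rearranges from secondary to tertiary via a 1,2-hydride shift from the adjacent isopropyl carbon; the tertiary cation is what reacts next.

tertiary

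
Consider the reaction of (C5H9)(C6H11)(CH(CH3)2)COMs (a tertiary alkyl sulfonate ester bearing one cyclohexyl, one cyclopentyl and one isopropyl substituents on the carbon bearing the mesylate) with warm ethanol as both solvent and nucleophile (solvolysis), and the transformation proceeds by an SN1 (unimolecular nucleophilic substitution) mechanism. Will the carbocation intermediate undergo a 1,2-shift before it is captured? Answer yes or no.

The first-formed carbocation is tertiary.
No single 1,2-shift to an adjacent carbon would produce a more-substituted cation than the one already present, so no rearrangement occurs.

no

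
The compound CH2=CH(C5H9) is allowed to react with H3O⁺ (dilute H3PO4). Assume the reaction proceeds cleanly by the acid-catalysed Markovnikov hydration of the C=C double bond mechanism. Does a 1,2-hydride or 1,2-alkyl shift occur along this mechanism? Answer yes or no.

yes

The first-formed carbocation is secondary.
The adjacent cyclopentyl carbon already bears 2 other carbon substituents and has a hydrogen to migrate; after a 1,2-hydride shift from that carbon the positive charge sits on a tertiary centre.
Tertiary is more stable than secondary, so the shift occurs.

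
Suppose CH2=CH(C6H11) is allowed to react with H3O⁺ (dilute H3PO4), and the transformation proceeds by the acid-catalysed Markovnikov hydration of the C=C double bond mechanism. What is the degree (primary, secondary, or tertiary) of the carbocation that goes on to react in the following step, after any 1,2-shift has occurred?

tertiary

Step 1: The π electrons of the C=C bond attack a proton of H3O⁺; Markovnikov addition places the new C–H on the less-substituted alkene carbon, so the positive charge ends up on the more-substituted carbon — a secondary carbocation. H2O is released.
Step 2: A hydride (H with its bonding pair) migrates from the adjacent cyclohexyl carbon to the cationic centre — a 1,2-hydride shift — upgrading the secondary cation to a tertiary one.
The cation rearranges from secondary to tertiary via a 1,2-hydride shift from the adjacent cyclohexyl carbon; the tertiary cation is what reacts next.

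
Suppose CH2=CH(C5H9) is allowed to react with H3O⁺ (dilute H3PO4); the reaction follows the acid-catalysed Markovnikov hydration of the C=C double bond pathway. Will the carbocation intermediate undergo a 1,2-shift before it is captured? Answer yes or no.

yes

The first-formed carbocation is secondary.
The adjacent cyclopentyl carbon already bears 2 other carbon substituents and has a hydrogen to migrate; after a 1,2-hydride shift from that carbon the positive charge sits on a tertiary centre.
Tertiary is more stable than secondary, so the shift occurs.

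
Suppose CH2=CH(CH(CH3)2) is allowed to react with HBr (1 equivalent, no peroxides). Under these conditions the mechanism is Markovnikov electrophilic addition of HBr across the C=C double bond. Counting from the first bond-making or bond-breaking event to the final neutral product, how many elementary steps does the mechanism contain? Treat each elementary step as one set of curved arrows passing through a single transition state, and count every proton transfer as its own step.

Step 1: The π electrons of the C=C bond attack a proton of HBr; Markovnikov addition places the new C–H on the less-substituted alkene carbon, so the positive charge ends up on the more-substituted carbon — a secondary carbocation. The H–Br bond breaks heterolytically, releasing Br⁻.
Step 2: A 1,2-hydride shift from the adjacent isopropyl carbon moves the positive charge from the secondary centre to an adjacent carbon, generating a more stable tertiary carbocation.
Step 3: Nucleophilic attack by Br⁻ on the carbocation completes the addition, giving R–Br.
Total: 3 elementary steps.

3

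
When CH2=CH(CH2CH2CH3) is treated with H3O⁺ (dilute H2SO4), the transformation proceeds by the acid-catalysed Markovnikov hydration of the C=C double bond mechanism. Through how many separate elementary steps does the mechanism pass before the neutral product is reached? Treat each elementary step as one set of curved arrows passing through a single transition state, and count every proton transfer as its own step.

3

Step 1: Protonation of the alkene by H3O⁺: the π bond acts as the nucleophile and picks up H⁺, giving the more stable (Markovnikov) secondary carbocation. H2O is released.
(No 1,2-shift: no single shift to an adjacent carbon would give a more stable cation.)
Step 2: A lone pair on the oxygen of H2O attacks the carbocation, forming a C–O bond and an oxonium ion (a protonated alcohol).
Step 3: H2O removes a proton from the oxonium oxygen, regenerating H3O⁺ and giving the neutral alcohol.
Total: 3 elementary steps.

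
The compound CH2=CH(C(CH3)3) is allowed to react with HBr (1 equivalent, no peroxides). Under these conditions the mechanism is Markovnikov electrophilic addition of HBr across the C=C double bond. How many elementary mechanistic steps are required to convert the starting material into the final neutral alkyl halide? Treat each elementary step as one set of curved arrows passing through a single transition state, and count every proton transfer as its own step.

Step 1: Protonation of the alkene by HBr: the π bond acts as the nucleophile and picks up H⁺, giving the more stable (Markovnikov) secondary carbocation. The H–Br bond breaks heterolytically, releasing Br⁻.
Step 2: A 1,2-methyl shift from the adjacent tert-butyl carbon moves the positive charge from the secondary centre to an adjacent carbon, generating a more stable tertiary carbocation.
Step 3: Br⁻ captures the cation: a lone pair on Br⁻ fills the empty p orbital, producing the alkyl halide product.
Total: 3 elementary steps.

3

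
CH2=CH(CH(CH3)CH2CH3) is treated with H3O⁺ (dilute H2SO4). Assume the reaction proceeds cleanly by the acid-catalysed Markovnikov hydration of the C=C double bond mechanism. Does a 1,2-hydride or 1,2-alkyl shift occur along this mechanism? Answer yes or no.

The first-formed carbocation is secondary.
The adjacent sec-butyl carbon already bears 2 other carbon substituents and has a hydrogen to migrate; after a 1,2-hydride shift from that carbon the positive charge sits on a tertiary centre.
Tertiary is more stable than secondary, so the shift occurs.

yes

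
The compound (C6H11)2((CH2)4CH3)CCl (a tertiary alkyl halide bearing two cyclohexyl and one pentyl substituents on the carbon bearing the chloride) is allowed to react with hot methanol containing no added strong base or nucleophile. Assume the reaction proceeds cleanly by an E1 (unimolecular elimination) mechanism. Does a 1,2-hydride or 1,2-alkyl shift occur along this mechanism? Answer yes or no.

no

The first-formed carbocation is tertiary.
No single 1,2-shift to an adjacent carbon would produce a more-substituted cation than the one already present, so no rearrangement occurs.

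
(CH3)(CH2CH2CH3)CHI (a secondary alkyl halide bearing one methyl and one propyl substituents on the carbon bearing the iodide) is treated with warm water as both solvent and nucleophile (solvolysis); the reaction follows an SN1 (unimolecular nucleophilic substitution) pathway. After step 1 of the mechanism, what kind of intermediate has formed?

secondary carbocation

Step 1: Ionisation: the C–I σ-bond cleaves heterolytically; both bonding electrons depart with I⁻, leaving a secondary carbocation at the α-carbon.
After step 1 the species present is a secondary carbocation.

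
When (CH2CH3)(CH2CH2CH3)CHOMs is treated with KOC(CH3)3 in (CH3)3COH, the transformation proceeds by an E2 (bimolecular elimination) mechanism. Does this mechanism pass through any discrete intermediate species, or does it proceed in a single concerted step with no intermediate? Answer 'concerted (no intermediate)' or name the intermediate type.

concerted (no intermediate)

In one step, (CH3)3CO⁻ pulls off a β-proton, the C–O bond cleaves, and a C=C double bond forms between the α- and β-carbons (E2, anti elimination).
All bond changes occur in one transition state; no discrete intermediate is formed.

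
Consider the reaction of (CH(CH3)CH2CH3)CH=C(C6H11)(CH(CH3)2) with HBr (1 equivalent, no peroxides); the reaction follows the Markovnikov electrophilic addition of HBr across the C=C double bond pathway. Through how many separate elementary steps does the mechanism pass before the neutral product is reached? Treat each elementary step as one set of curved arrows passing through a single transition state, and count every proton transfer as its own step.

Step 1: Electrophilic addition begins with the π(C=C) electrons forming a bond to the proton of HBr. Following Markovnikov's rule, the resulting cation is tertiary. The H–Br bond breaks heterolytically, releasing Br⁻.
(No 1,2-shift: no single shift to an adjacent carbon would give a more stable cation.)
Step 2: Br⁻ captures the cation: a lone pair on Br⁻ fills the empty p orbital, producing the alkyl halide product.
Total: 2 elementary steps.

2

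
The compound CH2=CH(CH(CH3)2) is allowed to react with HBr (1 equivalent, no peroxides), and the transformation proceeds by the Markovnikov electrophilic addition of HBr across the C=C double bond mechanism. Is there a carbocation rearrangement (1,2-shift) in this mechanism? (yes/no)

yes

The first-formed carbocation is secondary.
The adjacent isopropyl carbon already bears 2 other carbon substituents and has a hydrogen to migrate; after a 1,2-hydride shift from that carbon the positive charge sits on a tertiary centre.
Tertiary is more stable than secondary, so the shift occurs.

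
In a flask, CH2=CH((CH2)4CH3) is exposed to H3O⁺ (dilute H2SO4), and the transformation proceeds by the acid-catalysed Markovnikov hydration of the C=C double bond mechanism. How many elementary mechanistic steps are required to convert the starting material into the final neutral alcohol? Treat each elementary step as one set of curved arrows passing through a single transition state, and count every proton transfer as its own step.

Step 1: Protonation of the alkene by H3O⁺: the π bond acts as the nucleophile and picks up H⁺, giving the more stable (Markovnikov) secondary carbocation. H2O is released.
(No 1,2-shift: no single shift to an adjacent carbon would give a more stable cation.)
Step 2: Nucleophilic capture of the cation by H2O produces the protonated alcohol (an oxonium ion).
Step 3: Deprotonation of the oxonium ion by a water molecule delivers the neutral alcohol and regenerates the acid catalyst.
Total: 3 elementary steps.

3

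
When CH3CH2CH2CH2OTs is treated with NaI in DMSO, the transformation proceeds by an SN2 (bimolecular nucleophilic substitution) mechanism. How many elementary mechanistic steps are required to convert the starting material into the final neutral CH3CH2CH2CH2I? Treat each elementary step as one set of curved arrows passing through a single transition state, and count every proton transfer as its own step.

1

Step 1: The iodide nucleophile donates a lone pair from I to the α-carbon in a backside attack; simultaneously the C–O σ-bond breaks and both of its electrons leave with TsO⁻. One concerted step with inversion of configuration.
Total: 1 elementary step.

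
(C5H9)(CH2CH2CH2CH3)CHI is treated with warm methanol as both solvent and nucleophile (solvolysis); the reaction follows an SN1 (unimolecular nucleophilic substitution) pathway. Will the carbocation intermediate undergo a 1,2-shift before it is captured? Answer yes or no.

The first-formed carbocation is secondary.
The adjacent cyclopentyl carbon already bears 2 other carbon substituents and has a hydrogen to migrate; after a 1,2-hydride shift from that carbon the positive charge sits on a tertiary centre.
Tertiary is more stable than secondary, so the shift occurs.

yes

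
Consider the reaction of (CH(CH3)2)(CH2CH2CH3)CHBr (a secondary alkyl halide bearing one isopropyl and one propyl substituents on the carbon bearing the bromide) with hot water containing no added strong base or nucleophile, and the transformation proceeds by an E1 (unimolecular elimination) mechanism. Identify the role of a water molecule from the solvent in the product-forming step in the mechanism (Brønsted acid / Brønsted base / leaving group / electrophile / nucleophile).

Step 3: Loss of a β-proton to a water molecule of the solvent: the C–H bonding pair collapses toward the cationic carbon to form the C=C π bond, yielding the alkene.
A water molecule from the solvent in the product-forming step accepts a proton in a proton-transfer step — a Brønsted base.

Brønsted base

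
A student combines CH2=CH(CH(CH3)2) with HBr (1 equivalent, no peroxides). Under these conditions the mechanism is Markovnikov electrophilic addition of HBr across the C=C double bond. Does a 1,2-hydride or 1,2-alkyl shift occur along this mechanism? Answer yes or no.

yes

The first-formed carbocation is secondary.
The adjacent isopropyl carbon already bears 2 other carbon substituents and has a hydrogen to migrate; after a 1,2-hydride shift from that carbon the positive charge sits on a tertiary centre.
Tertiary is more stable than secondary, so the shift occurs.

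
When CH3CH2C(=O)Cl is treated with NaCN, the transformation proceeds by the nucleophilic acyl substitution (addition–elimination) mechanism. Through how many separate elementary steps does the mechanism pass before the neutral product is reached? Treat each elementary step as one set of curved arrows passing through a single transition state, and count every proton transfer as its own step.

Step 1: CN⁻ adds to the carbonyl carbon; the C=O π electrons shift onto oxygen and a tetrahedral alkoxide intermediate forms.
Step 2: An oxygen lone pair re-forms the C=O π bond as the C–Cl σ-bond breaks; Cl⁻ is expelled.
Total: 2 elementary steps.

2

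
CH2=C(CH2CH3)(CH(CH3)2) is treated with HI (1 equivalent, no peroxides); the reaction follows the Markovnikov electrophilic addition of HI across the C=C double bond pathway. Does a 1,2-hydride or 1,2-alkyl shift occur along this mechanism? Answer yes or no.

no

The first-formed carbocation is tertiary.
No single 1,2-shift to an adjacent carbon would produce a more-substituted cation than the one already present, so no rearrangement occurs.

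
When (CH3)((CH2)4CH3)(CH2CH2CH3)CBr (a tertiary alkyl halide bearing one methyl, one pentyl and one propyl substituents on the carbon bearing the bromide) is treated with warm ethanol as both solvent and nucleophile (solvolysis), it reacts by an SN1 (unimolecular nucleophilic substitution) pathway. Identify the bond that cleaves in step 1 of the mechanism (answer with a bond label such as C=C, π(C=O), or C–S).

Step 1: The C–Br bond breaks with both electrons going to the bromide; Br⁻ leaves and a tertiary carbocation remains.
The bond broken in this step is the C–Br bond.

C–Br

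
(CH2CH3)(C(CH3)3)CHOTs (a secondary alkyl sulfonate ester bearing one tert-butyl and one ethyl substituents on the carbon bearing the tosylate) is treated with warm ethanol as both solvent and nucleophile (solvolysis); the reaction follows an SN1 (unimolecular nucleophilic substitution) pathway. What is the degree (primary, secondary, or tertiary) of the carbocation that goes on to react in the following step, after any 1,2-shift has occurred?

tertiary

Step 1: Unassisted departure of TsO⁻ (taking the C–O bonding pair) generates a secondary carbocation.
Step 2: A methyl group with its bonding pair migrates from the adjacent tert-butyl carbon to the cationic centre — a 1,2-methyl shift — upgrading the secondary cation to a tertiary one.
The cation rearranges from secondary to tertiary via a 1,2-methyl shift from the adjacent tert-butyl carbon; the tertiary cation is what reacts next.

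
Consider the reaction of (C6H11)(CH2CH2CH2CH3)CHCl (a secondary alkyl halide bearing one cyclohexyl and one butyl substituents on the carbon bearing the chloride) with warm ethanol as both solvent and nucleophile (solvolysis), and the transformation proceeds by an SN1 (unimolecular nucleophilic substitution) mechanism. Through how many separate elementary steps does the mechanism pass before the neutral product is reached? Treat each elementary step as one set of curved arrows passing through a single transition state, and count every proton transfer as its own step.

Step 1: Rate-determining heterolysis of the C–Cl bond gives Cl⁻ and a secondary carbocation.
Step 2: Carbocation rearrangement: a 1,2-hydride shift from the adjacent cyclohexyl carbon converts the initially-formed secondary cation into the more stable tertiary cation.
Step 3: A lone pair on the oxygen of CH3CH2OH attacks the carbocation, forming a new C–O σ-bond and an oxonium ion.
Step 4: Deprotonation of the oxonium oxygen by solvent ethanol yields the neutral ether.
Total: 4 elementary steps.

4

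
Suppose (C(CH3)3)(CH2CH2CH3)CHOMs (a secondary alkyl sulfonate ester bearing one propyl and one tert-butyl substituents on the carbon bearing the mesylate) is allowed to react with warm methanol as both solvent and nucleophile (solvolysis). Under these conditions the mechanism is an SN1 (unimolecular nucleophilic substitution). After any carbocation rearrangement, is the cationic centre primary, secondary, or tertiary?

tertiary

Step 1: The C–O bond breaks with both electrons going to the mesylate; MsO⁻ leaves and a secondary carbocation remains.
Step 2: A methyl group with its bonding pair migrates from the adjacent tert-butyl carbon to the cationic centre — a 1,2-methyl shift — upgrading the secondary cation to a tertiary one.
The cation rearranges from secondary to tertiary via a 1,2-methyl shift from the adjacent tert-butyl carbon; the tertiary cation is what reacts next.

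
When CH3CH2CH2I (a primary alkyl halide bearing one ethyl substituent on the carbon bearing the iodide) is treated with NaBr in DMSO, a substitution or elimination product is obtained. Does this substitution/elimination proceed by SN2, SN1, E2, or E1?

Conditions: a primary substrate with a strong nucleophile in the polar aprotic solvent DMSO.
These conditions are the textbook signature of the SN2 pathway.
An unhindered substrate with a strong nucleophile in a polar aprotic solvent favours one-step backside displacement.

SN2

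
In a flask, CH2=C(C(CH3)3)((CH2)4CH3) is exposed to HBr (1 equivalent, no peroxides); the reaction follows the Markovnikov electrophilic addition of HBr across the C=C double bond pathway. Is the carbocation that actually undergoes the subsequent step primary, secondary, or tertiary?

Step 1: Protonation of the alkene by HBr: the π bond acts as the nucleophile and picks up H⁺, giving the more stable (Markovnikov) tertiary carbocation. The H–Br bond breaks heterolytically, releasing Br⁻.
No single 1,2-shift to an adjacent carbon would give a more-substituted cation, so no rearrangement occurs.

tertiary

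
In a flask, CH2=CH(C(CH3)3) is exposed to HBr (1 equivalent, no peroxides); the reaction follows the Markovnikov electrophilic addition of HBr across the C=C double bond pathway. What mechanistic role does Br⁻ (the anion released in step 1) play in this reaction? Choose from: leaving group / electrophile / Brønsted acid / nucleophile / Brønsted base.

nucleophile

Step 3: Br⁻ captures the cation: a lone pair on Br⁻ fills the empty p orbital, producing the alkyl halide product.
Br⁻ (the anion released in step 1) donates an electron pair to form a new σ-bond to carbon — it is the nucleophile.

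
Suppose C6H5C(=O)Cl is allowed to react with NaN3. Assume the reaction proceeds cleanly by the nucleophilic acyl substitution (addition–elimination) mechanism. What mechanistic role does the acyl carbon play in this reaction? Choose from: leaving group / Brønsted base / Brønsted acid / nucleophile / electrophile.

electrophile

Step 1: A lone pair on the N of N3⁻ attacks the electrophilic acyl carbon; the π(C=O) electrons move onto oxygen, giving a tetrahedral intermediate.
The acyl carbon accepts an electron pair into an empty or π* orbital — it is the electrophile.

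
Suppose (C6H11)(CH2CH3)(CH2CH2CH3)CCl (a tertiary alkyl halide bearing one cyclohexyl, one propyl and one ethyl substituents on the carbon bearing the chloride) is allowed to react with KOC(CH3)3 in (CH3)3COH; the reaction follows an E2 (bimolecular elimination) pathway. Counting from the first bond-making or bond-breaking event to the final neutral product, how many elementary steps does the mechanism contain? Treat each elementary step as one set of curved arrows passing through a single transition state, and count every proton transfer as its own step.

1

Step 1: Concerted anti-periplanar elimination: (CH3)3CO⁻ abstracts a β-H while Cl⁻ leaves, and the C–H electrons become the new C=C π bond — all in a single transition state.
Total: 1 elementary step.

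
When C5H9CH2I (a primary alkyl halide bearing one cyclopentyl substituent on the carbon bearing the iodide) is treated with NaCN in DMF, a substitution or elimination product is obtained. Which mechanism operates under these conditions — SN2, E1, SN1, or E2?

Conditions: a primary substrate with a strong nucleophile in the polar aprotic solvent DMF.
These conditions are the textbook signature of the SN2 pathway.
An unhindered substrate with a strong nucleophile in a polar aprotic solvent favours one-step backside displacement.

SN2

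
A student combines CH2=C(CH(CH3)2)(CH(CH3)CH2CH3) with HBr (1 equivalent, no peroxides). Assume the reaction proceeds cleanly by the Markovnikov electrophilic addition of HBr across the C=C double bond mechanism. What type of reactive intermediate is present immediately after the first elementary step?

tertiary carbocation

Step 1: The π electrons of the C=C bond attack a proton of HBr; Markovnikov addition places the new C–H on the less-substituted alkene carbon, so the positive charge ends up on the more-substituted carbon — a tertiary carbocation. The H–Br bond breaks heterolytically, releasing Br⁻.
After step 1 the species present is a tertiary carbocation.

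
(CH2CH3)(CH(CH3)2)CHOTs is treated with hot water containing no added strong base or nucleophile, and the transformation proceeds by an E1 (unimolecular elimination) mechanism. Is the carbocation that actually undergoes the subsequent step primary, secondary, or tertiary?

Step 1: Unassisted departure of TsO⁻ (taking the C–O bonding pair) generates a secondary carbocation.
Step 2: A hydride (H with its bonding pair) migrates from the adjacent isopropyl carbon to the cationic centre — a 1,2-hydride shift — upgrading the secondary cation to a tertiary one.
The cation rearranges from secondary to tertiary via a 1,2-hydride shift from the adjacent isopropyl carbon; the tertiary cation is what reacts next.

tertiary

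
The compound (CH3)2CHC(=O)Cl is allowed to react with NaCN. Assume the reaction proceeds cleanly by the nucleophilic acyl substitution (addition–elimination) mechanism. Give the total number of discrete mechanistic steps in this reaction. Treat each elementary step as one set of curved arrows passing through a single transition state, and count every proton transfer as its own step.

2

Step 1: A lone pair on the C of CN⁻ attacks the electrophilic acyl carbon; the π(C=O) electrons move onto oxygen, giving a tetrahedral intermediate.
Step 2: Elimination step: re-formation of the carbonyl π bond drives out Cl⁻, giving the new acyl compound.
Total: 2 elementary steps.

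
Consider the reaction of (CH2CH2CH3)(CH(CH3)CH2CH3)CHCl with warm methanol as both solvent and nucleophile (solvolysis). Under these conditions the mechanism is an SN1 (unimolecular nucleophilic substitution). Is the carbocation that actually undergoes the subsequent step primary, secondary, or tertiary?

Step 1: Ionisation: the C–Cl σ-bond cleaves heterolytically; both bonding electrons depart with Cl⁻, leaving a secondary carbocation at the α-carbon.
Step 2: A 1,2-hydride shift from the adjacent sec-butyl carbon moves the positive charge from the secondary centre to an adjacent carbon, generating a more stable tertiary carbocation.
The cation rearranges from secondary to tertiary via a 1,2-hydride shift from the adjacent sec-butyl carbon; the tertiary cation is what reacts next.

tertiary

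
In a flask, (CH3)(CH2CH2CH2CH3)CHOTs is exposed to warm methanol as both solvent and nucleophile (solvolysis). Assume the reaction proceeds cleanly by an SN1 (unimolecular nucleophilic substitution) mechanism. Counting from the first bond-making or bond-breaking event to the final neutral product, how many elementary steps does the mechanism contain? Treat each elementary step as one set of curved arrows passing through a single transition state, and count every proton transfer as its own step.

Step 1: Rate-determining heterolysis of the C–O bond gives TsO⁻ and a secondary carbocation.
(No 1,2-shift: no single shift to an adjacent carbon would give a more stable cation.)
Step 2: A lone pair on the oxygen of CH3OH attacks the carbocation, forming a new C–O σ-bond and an oxonium ion.
Step 3: A second solvent molecule removes the proton on oxygen, giving the neutral ether product.
Total: 3 elementary steps.

3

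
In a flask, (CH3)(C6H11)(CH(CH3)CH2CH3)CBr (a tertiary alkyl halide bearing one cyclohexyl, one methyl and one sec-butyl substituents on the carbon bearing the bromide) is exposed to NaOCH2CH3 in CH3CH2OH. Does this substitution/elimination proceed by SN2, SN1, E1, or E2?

Conditions: a strong base with a tertiary substrate bearing a β-hydrogen.
These conditions are the textbook signature of the E2 pathway.
A strong (often hindered) base removes a β-H in concert with loss of the leaving group — bimolecular elimination.

E2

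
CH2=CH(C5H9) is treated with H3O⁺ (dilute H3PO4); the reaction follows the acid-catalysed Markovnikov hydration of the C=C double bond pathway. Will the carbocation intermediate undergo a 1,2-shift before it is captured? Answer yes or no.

yes

The first-formed carbocation is secondary.
The adjacent cyclopentyl carbon already bears 2 other carbon substituents and has a hydrogen to migrate; after a 1,2-hydride shift from that carbon the positive charge sits on a tertiary centre.
Tertiary is more stable than secondary, so the shift occurs.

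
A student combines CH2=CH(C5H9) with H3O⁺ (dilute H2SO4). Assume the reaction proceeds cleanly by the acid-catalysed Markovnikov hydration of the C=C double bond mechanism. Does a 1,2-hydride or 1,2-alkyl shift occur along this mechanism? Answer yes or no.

The first-formed carbocation is secondary.
The adjacent cyclopentyl carbon already bears 2 other carbon substituents and has a hydrogen to migrate; after a 1,2-hydride shift from that carbon the positive charge sits on a tertiary centre.
Tertiary is more stable than secondary, so the shift occurs.

yes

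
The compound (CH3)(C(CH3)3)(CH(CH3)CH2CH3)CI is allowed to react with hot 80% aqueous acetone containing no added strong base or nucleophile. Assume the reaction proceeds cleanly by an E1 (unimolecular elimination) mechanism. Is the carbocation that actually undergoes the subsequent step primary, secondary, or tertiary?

tertiary

Step 1: Ionisation: the C–I σ-bond cleaves heterolytically; both bonding electrons depart with I⁻, leaving a tertiary carbocation at the α-carbon.
No single 1,2-shift to an adjacent carbon would give a more-substituted cation, so no rearrangement occurs.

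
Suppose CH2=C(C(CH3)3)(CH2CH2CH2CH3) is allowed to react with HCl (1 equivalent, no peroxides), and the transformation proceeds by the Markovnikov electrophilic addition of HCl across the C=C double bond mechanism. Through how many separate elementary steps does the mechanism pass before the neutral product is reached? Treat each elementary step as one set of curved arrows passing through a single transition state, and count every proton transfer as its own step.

2

Step 1: Protonation of the alkene by HCl: the π bond acts as the nucleophile and picks up H⁺, giving the more stable (Markovnikov) tertiary carbocation. The H–Cl bond breaks heterolytically, releasing Cl⁻.
(No 1,2-shift: no single shift to an adjacent carbon would give a more stable cation.)
Step 2: Cl⁻ captures the cation: a lone pair on Cl⁻ fills the empty p orbital, producing the alkyl halide product.
Total: 2 elementary steps.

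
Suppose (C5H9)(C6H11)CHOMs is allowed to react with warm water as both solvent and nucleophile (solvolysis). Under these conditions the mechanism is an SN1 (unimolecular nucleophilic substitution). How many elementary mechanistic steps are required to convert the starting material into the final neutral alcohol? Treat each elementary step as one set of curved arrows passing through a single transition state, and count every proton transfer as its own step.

Step 1: Rate-determining heterolysis of the C–O bond gives MsO⁻ and a secondary carbocation.
Step 2: A hydride (H with its bonding pair) migrates from the adjacent cyclopentyl carbon to the cationic centre — a 1,2-hydride shift — upgrading the secondary cation to a tertiary one.
Step 3: A lone pair on the oxygen of H2O attacks the carbocation, forming a new C–O σ-bond and an oxonium ion.
Step 4: Proton transfer from the O–H of the oxonium ion to a solvent molecule delivers the neutral alcohol.
Total: 4 elementary steps.

4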